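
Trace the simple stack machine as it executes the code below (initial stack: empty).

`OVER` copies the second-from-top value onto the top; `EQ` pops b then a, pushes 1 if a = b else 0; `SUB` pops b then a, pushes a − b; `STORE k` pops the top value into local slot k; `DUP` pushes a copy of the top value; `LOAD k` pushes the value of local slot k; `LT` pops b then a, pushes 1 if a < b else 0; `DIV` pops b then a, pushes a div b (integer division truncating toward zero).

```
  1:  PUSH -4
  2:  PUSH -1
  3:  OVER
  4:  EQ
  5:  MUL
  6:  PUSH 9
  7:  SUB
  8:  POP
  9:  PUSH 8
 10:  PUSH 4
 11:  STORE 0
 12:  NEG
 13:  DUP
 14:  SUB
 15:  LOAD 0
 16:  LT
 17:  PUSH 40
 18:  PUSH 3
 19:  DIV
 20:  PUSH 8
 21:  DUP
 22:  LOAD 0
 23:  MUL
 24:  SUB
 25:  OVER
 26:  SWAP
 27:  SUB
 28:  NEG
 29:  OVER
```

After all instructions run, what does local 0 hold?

4

PUSH -4 : -4
PUSH -1 : -4 -1
OVER    : -4 -1 -4
EQ      : -4 0
MUL     : 0
PUSH 9  : 0 9
SUB     : -9
POP     : (empty)
PUSH 8  : 8
PUSH 4  : 8 4
STORE 0 : 8
NEG     : -8
DUP     : -8 -8
SUB     : 0
LOAD 0  : 0 4
LT      : 1
PUSH 40 : 1 40
PUSH 3  : 1 40 3
DIV     : 1 13
PUSH 8  : 1 13 8
DUP     : 1 13 8 8
LOAD 0  : 1 13 8 8 4
MUL     : 1 13 8 32
SUB     : 1 13 -24
OVER    : 1 13 -24 13
SWAP    : 1 13 13 -24
SUB     : 1 13 37
NEG     : 1 13 -37
OVER    : 1 13 -37 13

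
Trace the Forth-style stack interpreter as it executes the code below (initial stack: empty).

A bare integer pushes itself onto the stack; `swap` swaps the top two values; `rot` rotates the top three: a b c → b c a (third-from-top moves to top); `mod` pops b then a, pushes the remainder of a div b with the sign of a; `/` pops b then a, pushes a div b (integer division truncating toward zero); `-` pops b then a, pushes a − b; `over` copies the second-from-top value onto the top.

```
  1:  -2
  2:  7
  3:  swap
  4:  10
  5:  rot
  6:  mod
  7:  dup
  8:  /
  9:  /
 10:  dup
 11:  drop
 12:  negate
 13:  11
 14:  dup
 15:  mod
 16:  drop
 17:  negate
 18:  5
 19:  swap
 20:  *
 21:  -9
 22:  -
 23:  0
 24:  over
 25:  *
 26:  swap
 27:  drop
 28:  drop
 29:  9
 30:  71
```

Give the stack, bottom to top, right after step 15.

-2      [-2]
7       [-2, 7]
swap    [7, -2]
10      [7, -2, 10]
rot     [-2, 10, 7]
mod     [-2, 3]
dup     [-2, 3, 3]
/       [-2, 1]
/       [-2]
dup     [-2, -2]
drop    [-2]
negate  [2]
11      [2, 11]
dup     [2, 11, 11]
mod     [2, 0]

[2, 0]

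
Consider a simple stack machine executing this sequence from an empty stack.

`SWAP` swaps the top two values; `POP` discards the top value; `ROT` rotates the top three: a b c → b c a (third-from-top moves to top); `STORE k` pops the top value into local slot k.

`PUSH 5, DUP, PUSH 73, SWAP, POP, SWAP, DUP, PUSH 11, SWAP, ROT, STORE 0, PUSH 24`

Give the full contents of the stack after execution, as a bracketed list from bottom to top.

PUSH 5  -> [5]
DUP     -> [5, 5]
PUSH 73 -> [5, 5, 73]
SWAP    -> [5, 73, 5]
POP     -> [5, 73]
SWAP    -> [73, 5]
DUP     -> [73, 5, 5]
PUSH 11 -> [73, 5, 5, 11]
SWAP    -> [73, 5, 11, 5]
ROT     -> [73, 11, 5, 5]
STORE 0 -> [73, 11, 5]
PUSH 24 -> [73, 11, 5, 24]

[73, 11, 5, 24]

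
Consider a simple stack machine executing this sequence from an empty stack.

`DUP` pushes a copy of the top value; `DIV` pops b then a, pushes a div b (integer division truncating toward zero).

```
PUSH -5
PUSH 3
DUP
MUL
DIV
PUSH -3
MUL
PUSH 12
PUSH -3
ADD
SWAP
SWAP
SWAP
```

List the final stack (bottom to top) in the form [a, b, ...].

[9, 0]

PUSH -5 : [-5]
PUSH 3  : [-5, 3]
DUP     : [-5, 3, 3]
MUL     : [-5, 9]
DIV     : [0]
PUSH -3 : [0, -3]
MUL     : [0]
PUSH 12 : [0, 12]
PUSH -3 : [0, 12, -3]
ADD     : [0, 9]
SWAP    : [9, 0]
SWAP    : [0, 9]
SWAP    : [9, 0]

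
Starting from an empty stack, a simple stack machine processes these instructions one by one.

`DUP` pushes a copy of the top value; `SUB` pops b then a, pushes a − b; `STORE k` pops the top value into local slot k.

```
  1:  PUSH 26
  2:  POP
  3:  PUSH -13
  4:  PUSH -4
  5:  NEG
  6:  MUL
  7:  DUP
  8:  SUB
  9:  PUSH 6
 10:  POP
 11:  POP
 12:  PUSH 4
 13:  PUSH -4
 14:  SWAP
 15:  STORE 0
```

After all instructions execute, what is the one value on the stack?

PUSH 26   [26]
POP       []
PUSH -13  [-13]
PUSH -4   [-13, -4]
NEG       [-13, 4]
MUL       [-52]
DUP       [-52, -52]
SUB       [0]
PUSH 6    [0, 6]
POP       [0]
POP       []
PUSH 4    [4]
PUSH -4   [4, -4]
SWAP      [-4, 4]
STORE 0   [-4]

-4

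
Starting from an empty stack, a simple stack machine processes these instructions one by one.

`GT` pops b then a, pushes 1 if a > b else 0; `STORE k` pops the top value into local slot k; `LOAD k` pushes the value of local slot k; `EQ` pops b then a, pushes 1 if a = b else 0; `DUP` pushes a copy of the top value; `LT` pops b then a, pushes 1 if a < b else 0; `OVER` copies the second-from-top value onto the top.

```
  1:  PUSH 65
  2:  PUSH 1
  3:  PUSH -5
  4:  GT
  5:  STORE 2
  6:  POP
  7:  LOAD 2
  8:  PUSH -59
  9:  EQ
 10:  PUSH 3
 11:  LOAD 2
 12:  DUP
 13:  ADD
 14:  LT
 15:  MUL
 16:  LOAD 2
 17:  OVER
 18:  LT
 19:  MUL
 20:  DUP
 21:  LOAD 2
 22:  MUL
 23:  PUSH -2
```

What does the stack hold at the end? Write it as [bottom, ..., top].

[0, 0, -2]

PUSH 65  : [65]
PUSH 1   : [65, 1]
PUSH -5  : [65, 1, -5]
GT       : [65, 1]
STORE 2  : [65]
POP      : []
LOAD 2   : [1]
PUSH -59 : [1, -59]
EQ       : [0]
PUSH 3   : [0, 3]
LOAD 2   : [0, 3, 1]
DUP      : [0, 3, 1, 1]
ADD      : [0, 3, 2]
LT       : [0, 0]
MUL      : [0]
LOAD 2   : [0, 1]
OVER     : [0, 1, 0]
LT       : [0, 0]
MUL      : [0]
DUP      : [0, 0]
LOAD 2   : [0, 0, 1]
MUL      : [0, 0]
PUSH -2  : [0, 0, -2]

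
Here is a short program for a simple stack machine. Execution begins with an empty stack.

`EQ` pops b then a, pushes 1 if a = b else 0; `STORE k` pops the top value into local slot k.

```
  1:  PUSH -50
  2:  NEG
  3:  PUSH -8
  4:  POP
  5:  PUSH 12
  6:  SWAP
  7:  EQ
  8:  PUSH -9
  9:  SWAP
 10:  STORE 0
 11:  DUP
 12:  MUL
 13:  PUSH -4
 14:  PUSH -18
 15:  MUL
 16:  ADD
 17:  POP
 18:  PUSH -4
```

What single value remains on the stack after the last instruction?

PUSH -50 -> -50
NEG      -> 50
PUSH -8  -> 50 -8
POP      -> 50
PUSH 12  -> 50 12
SWAP     -> 12 50
EQ       -> 0
PUSH -9  -> 0 -9
SWAP     -> -9 0
STORE 0  -> -9
DUP      -> -9 -9
MUL      -> 81
PUSH -4  -> 81 -4
PUSH -18 -> 81 -4 -18
MUL      -> 81 72
ADD      -> 153
POP      -> (empty)
PUSH -4  -> -4

-4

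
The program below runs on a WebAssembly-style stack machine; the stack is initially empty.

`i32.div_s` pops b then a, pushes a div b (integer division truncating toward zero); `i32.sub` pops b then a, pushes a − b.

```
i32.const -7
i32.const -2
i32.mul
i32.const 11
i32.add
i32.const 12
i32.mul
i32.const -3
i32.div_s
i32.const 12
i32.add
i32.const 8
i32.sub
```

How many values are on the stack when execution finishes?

1

i32.const -7 -> [-7]
i32.const -2 -> [-7, -2]
i32.mul      -> [14]
i32.const 11 -> [14, 11]
i32.add      -> [25]
i32.const 12 -> [25, 12]
i32.mul      -> [300]
i32.const -3 -> [300, -3]
i32.div_s    -> [-100]
i32.const 12 -> [-100, 12]
i32.add      -> [-88]
i32.const 8  -> [-88, 8]
i32.sub      -> [-96]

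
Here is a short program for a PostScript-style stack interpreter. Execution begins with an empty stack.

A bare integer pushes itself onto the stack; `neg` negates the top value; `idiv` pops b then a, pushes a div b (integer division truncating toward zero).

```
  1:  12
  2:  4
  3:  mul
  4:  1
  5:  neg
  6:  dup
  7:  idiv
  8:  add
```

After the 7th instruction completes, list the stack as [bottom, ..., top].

[48, 1]

12    12
4     12 4
mul   48
1     48 1
neg   48 -1
dup   48 -1 -1
idiv  48 1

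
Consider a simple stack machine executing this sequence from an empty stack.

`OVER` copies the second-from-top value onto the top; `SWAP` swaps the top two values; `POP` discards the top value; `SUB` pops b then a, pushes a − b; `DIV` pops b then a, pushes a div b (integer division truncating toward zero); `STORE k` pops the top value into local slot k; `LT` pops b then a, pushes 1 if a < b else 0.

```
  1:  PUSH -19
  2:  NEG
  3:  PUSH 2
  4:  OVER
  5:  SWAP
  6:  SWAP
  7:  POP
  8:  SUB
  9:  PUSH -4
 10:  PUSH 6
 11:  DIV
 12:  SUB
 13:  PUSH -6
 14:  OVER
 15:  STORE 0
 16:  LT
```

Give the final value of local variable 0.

17

PUSH -19 → [-19]
NEG      → [19]
PUSH 2   → [19, 2]
OVER     → [19, 2, 19]
SWAP     → [19, 19, 2]
SWAP     → [19, 2, 19]
POP      → [19, 2]
SUB      → [17]
PUSH -4  → [17, -4]
PUSH 6   → [17, -4, 6]
DIV      → [17, 0]
SUB      → [17]
PUSH -6  → [17, -6]
OVER     → [17, -6, 17]
STORE 0  → [17, -6]
LT       → [0]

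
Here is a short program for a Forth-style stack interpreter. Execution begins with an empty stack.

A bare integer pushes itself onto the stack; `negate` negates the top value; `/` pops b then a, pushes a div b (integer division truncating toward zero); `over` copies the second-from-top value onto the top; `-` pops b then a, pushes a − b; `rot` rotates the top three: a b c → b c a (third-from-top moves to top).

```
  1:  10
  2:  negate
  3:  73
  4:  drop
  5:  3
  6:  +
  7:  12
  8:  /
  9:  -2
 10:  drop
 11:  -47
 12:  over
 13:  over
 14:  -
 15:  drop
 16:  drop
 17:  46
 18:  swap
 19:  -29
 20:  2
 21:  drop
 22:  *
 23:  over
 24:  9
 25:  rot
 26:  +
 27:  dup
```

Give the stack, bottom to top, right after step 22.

10      [10]
negate  [-10]
73      [-10, 73]
drop    [-10]
3       [-10, 3]
+       [-7]
12      [-7, 12]
/       [0]
-2      [0, -2]
drop    [0]
-47     [0, -47]
over    [0, -47, 0]
over    [0, -47, 0, -47]
-       [0, -47, 47]
drop    [0, -47]
drop    [0]
46      [0, 46]
swap    [46, 0]
-29     [46, 0, -29]
2       [46, 0, -29, 2]
drop    [46, 0, -29]
*       [46, 0]

[46, 0]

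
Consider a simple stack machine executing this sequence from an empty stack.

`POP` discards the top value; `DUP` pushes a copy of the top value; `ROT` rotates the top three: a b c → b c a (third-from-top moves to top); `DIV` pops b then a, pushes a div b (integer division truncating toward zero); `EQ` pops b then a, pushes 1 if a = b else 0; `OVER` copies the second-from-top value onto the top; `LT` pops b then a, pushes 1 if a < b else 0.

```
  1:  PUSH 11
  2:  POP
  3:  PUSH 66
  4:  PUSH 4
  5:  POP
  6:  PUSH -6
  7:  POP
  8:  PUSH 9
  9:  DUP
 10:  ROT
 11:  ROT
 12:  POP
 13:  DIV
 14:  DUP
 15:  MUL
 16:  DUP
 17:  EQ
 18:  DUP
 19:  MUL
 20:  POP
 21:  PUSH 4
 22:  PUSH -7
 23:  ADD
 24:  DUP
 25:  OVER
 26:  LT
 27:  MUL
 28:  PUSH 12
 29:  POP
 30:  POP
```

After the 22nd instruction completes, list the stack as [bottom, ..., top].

PUSH 11 -> 11
POP     -> (empty)
PUSH 66 -> 66
PUSH 4  -> 66 4
POP     -> 66
PUSH -6 -> 66 -6
POP     -> 66
PUSH 9  -> 66 9
DUP     -> 66 9 9
ROT     -> 9 9 66
ROT     -> 9 66 9
POP     -> 9 66
DIV     -> 0
DUP     -> 0 0
MUL     -> 0
DUP     -> 0 0
EQ      -> 1
DUP     -> 1 1
MUL     -> 1
POP     -> (empty)
PUSH 4  -> 4
PUSH -7 -> 4 -7

[4, -7]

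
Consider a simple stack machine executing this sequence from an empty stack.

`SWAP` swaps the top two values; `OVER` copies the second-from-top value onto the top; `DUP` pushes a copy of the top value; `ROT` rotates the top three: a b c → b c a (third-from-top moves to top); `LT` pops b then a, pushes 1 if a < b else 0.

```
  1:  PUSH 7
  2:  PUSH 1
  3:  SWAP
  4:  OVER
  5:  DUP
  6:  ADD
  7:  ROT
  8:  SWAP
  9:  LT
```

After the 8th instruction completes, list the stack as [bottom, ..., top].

[7, 1, 2]

PUSH 7  7
PUSH 1  7 1
SWAP    1 7
OVER    1 7 1
DUP     1 7 1 1
ADD     1 7 2
ROT     7 2 1
SWAP    7 1 2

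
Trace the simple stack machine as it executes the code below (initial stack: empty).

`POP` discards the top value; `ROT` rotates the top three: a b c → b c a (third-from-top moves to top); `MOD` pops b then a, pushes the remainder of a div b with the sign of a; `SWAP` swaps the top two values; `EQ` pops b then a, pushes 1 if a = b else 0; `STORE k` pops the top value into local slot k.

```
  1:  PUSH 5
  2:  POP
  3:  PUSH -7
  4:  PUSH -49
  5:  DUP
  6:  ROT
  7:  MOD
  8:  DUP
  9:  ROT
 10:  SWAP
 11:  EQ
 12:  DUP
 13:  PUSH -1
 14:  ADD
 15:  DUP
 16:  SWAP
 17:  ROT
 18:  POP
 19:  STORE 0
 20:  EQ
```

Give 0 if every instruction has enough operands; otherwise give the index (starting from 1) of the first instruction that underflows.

0

PUSH 5    5
POP       (empty)
PUSH -7   -7
PUSH -49  -7 -49
DUP       -7 -49 -49
ROT       -49 -49 -7
MOD       -49 0
DUP       -49 0 0
ROT       0 0 -49
SWAP      0 -49 0
EQ        0 0
DUP       0 0 0
PUSH -1   0 0 0 -1
ADD       0 0 -1
DUP       0 0 -1 -1
SWAP      0 0 -1 -1
ROT       0 -1 -1 0
POP       0 -1 -1
STORE 0   0 -1
EQ        0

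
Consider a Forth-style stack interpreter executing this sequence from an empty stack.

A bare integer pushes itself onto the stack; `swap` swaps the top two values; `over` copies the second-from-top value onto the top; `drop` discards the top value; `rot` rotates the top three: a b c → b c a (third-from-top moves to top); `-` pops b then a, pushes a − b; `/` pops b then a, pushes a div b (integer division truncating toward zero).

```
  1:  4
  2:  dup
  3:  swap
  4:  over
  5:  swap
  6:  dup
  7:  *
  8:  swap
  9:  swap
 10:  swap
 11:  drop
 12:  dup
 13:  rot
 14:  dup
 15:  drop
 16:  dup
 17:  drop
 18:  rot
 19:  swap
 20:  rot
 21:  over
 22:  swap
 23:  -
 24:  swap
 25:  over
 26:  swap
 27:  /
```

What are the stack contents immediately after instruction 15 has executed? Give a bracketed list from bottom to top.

4    -> [4]
dup  -> [4, 4]
swap -> [4, 4]
over -> [4, 4, 4]
swap -> [4, 4, 4]
dup  -> [4, 4, 4, 4]
*    -> [4, 4, 16]
swap -> [4, 16, 4]
swap -> [4, 4, 16]
swap -> [4, 16, 4]
drop -> [4, 16]
dup  -> [4, 16, 16]
rot  -> [16, 16, 4]
dup  -> [16, 16, 4, 4]
drop -> [16, 16, 4]

[16, 16, 4]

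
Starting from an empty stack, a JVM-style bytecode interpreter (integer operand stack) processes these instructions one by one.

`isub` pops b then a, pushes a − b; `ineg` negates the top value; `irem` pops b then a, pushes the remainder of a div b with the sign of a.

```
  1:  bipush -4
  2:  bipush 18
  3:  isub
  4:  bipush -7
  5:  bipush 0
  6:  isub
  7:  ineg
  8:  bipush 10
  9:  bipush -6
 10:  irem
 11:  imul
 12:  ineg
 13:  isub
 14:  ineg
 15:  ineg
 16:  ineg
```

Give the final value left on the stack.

-6

bipush -4 → -4
bipush 18 → -4 18
isub      → -22
bipush -7 → -22 -7
bipush 0  → -22 -7 0
isub      → -22 -7
ineg      → -22 7
bipush 10 → -22 7 10
bipush -6 → -22 7 10 -6
irem      → -22 7 4
imul      → -22 28
ineg      → -22 -28
isub      → 6
ineg      → -6
ineg      → 6
ineg      → -6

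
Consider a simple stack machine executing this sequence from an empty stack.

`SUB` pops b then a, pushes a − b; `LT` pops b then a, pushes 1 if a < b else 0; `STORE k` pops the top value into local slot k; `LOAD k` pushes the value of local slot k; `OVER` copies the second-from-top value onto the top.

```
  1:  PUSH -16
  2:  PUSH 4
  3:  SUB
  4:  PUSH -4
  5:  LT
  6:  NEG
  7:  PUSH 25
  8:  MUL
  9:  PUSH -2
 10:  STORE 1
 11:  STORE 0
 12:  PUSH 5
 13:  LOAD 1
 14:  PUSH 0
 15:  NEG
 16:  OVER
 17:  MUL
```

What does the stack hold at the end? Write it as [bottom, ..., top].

PUSH -16  [-16]
PUSH 4    [-16, 4]
SUB       [-20]
PUSH -4   [-20, -4]
LT        [1]
NEG       [-1]
PUSH 25   [-1, 25]
MUL       [-25]
PUSH -2   [-25, -2]
STORE 1   [-25]
STORE 0   []
PUSH 5    [5]
LOAD 1    [5, -2]
PUSH 0    [5, -2, 0]
NEG       [5, -2, 0]
OVER      [5, -2, 0, -2]
MUL       [5, -2, 0]

[5, -2, 0]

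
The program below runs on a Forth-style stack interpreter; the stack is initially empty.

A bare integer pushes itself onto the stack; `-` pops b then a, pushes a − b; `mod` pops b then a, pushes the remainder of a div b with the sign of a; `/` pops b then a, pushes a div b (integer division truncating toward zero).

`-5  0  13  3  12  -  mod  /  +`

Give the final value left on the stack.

-5

-5  : -5
0   : -5 0
13  : -5 0 13
3   : -5 0 13 3
12  : -5 0 13 3 12
-   : -5 0 13 -9
mod : -5 0 4
/   : -5 0
+   : -5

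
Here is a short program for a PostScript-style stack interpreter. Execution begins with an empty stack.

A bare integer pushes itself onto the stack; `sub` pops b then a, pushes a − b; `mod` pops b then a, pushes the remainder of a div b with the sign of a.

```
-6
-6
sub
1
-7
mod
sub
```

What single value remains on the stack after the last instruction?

-6  -> -6
-6  -> -6 -6
sub -> 0
1   -> 0 1
-7  -> 0 1 -7
mod -> 0 1
sub -> -1

-1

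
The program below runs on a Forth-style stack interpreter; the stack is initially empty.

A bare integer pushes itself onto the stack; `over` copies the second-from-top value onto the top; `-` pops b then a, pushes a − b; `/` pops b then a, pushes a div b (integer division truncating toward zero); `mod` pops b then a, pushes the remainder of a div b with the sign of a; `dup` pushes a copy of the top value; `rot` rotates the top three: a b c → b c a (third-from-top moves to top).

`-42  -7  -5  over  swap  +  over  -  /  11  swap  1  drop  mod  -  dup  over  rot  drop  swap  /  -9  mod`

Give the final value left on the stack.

1

-42  → -42
-7   → -42 -7
-5   → -42 -7 -5
over → -42 -7 -5 -7
swap → -42 -7 -7 -5
+    → -42 -7 -12
over → -42 -7 -12 -7
-    → -42 -7 -5
/    → -42 1
11   → -42 1 11
swap → -42 11 1
1    → -42 11 1 1
drop → -42 11 1
mod  → -42 0
-    → -42
dup  → -42 -42
over → -42 -42 -42
rot  → -42 -42 -42
drop → -42 -42
swap → -42 -42
/    → 1
-9   → 1 -9
mod  → 1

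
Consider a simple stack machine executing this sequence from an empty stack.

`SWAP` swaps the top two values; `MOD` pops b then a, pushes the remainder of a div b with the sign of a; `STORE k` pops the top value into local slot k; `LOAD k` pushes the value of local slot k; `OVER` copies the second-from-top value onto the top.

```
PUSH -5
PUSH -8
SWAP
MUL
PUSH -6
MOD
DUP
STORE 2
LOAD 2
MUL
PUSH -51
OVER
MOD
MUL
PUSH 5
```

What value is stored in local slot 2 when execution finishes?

4

PUSH -5  → -5
PUSH -8  → -5 -8
SWAP     → -8 -5
MUL      → 40
PUSH -6  → 40 -6
MOD      → 4
DUP      → 4 4
STORE 2  → 4
LOAD 2   → 4 4
MUL      → 16
PUSH -51 → 16 -51
OVER     → 16 -51 16
MOD      → 16 -3
MUL      → -48
PUSH 5   → -48 5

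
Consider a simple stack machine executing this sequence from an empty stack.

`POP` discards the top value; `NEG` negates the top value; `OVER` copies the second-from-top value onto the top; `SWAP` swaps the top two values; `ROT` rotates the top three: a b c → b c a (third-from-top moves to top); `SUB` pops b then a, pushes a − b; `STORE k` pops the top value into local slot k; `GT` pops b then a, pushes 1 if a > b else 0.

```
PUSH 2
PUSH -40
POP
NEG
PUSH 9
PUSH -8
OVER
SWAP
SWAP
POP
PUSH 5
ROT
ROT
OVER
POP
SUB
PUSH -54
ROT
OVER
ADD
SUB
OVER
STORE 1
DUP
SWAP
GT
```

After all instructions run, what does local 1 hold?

17

PUSH 2    [2]
PUSH -40  [2, -40]
POP       [2]
NEG       [-2]
PUSH 9    [-2, 9]
PUSH -8   [-2, 9, -8]
OVER      [-2, 9, -8, 9]
SWAP      [-2, 9, 9, -8]
SWAP      [-2, 9, -8, 9]
POP       [-2, 9, -8]
PUSH 5    [-2, 9, -8, 5]
ROT       [-2, -8, 5, 9]
ROT       [-2, 5, 9, -8]
OVER      [-2, 5, 9, -8, 9]
POP       [-2, 5, 9, -8]
SUB       [-2, 5, 17]
PUSH -54  [-2, 5, 17, -54]
ROT       [-2, 17, -54, 5]
OVER      [-2, 17, -54, 5, -54]
ADD       [-2, 17, -54, -49]
SUB       [-2, 17, -5]
OVER      [-2, 17, -5, 17]
STORE 1   [-2, 17, -5]
DUP       [-2, 17, -5, -5]
SWAP      [-2, 17, -5, -5]
GT        [-2, 17, 0]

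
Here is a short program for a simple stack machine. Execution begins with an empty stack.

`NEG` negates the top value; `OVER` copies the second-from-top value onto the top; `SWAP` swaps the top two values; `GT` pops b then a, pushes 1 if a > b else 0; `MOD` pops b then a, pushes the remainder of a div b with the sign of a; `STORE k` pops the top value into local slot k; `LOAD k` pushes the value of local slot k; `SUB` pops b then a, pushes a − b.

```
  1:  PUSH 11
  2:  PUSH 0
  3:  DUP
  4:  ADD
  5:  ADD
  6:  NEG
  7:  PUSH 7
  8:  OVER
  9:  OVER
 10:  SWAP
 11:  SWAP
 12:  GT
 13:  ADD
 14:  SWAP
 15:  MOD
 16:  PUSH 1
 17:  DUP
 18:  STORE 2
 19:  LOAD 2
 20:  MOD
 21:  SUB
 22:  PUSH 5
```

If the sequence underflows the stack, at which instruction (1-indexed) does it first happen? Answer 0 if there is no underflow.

0

PUSH 11 → 11
PUSH 0  → 11 0
DUP     → 11 0 0
ADD     → 11 0
ADD     → 11
NEG     → -11
PUSH 7  → -11 7
OVER    → -11 7 -11
OVER    → -11 7 -11 7
SWAP    → -11 7 7 -11
SWAP    → -11 7 -11 7
GT      → -11 7 0
ADD     → -11 7
SWAP    → 7 -11
MOD     → 7
PUSH 1  → 7 1
DUP     → 7 1 1
STORE 2 → 7 1
LOAD 2  → 7 1 1
MOD     → 7 0
SUB     → 7
PUSH 5  → 7 5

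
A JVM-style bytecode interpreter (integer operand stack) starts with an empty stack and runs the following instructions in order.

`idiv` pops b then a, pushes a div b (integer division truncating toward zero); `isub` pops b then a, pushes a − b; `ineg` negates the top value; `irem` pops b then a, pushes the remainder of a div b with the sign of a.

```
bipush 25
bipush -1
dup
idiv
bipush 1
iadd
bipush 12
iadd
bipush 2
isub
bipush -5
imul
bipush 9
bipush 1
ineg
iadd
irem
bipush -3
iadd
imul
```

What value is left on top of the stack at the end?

bipush 25 -> [25]
bipush -1 -> [25, -1]
dup       -> [25, -1, -1]
idiv      -> [25, 1]
bipush 1  -> [25, 1, 1]
iadd      -> [25, 2]
bipush 12 -> [25, 2, 12]
iadd      -> [25, 14]
bipush 2  -> [25, 14, 2]
isub      -> [25, 12]
bipush -5 -> [25, 12, -5]
imul      -> [25, -60]
bipush 9  -> [25, -60, 9]
bipush 1  -> [25, -60, 9, 1]
ineg      -> [25, -60, 9, -1]
iadd      -> [25, -60, 8]
irem      -> [25, -4]
bipush -3 -> [25, -4, -3]
iadd      -> [25, -7]
imul      -> [-175]

-175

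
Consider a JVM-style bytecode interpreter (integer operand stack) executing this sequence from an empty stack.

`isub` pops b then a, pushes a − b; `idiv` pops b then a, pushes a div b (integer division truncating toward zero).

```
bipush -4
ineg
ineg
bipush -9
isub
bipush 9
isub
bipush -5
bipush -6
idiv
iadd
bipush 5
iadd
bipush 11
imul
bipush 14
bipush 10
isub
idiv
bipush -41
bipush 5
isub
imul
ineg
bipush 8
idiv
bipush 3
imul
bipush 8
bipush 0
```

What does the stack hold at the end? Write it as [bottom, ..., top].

bipush -4  : -4
ineg       : 4
ineg       : -4
bipush -9  : -4 -9
isub       : 5
bipush 9   : 5 9
isub       : -4
bipush -5  : -4 -5
bipush -6  : -4 -5 -6
idiv       : -4 0
iadd       : -4
bipush 5   : -4 5
iadd       : 1
bipush 11  : 1 11
imul       : 11
bipush 14  : 11 14
bipush 10  : 11 14 10
isub       : 11 4
idiv       : 2
bipush -41 : 2 -41
bipush 5   : 2 -41 5
isub       : 2 -46
imul       : -92
ineg       : 92
bipush 8   : 92 8
idiv       : 11
bipush 3   : 11 3
imul       : 33
bipush 8   : 33 8
bipush 0   : 33 8 0

[33, 8, 0]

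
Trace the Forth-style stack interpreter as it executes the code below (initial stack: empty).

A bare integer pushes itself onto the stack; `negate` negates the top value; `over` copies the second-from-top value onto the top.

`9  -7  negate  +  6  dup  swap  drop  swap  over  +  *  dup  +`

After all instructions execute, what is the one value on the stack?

264

9      : 9
-7     : 9 -7
negate : 9 7
+      : 16
6      : 16 6
dup    : 16 6 6
swap   : 16 6 6
drop   : 16 6
swap   : 6 16
over   : 6 16 6
+      : 6 22
*      : 132
dup    : 132 132
+      : 264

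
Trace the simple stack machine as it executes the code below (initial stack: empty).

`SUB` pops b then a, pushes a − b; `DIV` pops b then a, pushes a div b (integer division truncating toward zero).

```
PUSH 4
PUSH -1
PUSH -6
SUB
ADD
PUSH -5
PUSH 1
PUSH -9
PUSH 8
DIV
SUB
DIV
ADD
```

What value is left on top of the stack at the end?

PUSH 4  : 4
PUSH -1 : 4 -1
PUSH -6 : 4 -1 -6
SUB     : 4 5
ADD     : 9
PUSH -5 : 9 -5
PUSH 1  : 9 -5 1
PUSH -9 : 9 -5 1 -9
PUSH 8  : 9 -5 1 -9 8
DIV     : 9 -5 1 -1
SUB     : 9 -5 2
DIV     : 9 -2
ADD     : 7

7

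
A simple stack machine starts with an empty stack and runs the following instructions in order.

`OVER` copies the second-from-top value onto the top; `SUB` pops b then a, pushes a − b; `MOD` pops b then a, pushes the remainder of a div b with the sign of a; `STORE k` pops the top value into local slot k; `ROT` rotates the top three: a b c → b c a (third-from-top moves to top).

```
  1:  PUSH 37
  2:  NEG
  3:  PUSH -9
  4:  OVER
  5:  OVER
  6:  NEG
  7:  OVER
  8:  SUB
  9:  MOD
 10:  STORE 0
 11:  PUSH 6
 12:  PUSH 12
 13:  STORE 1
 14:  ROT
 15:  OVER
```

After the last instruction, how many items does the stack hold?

PUSH 37  37
NEG      -37
PUSH -9  -37 -9
OVER     -37 -9 -37
OVER     -37 -9 -37 -9
NEG      -37 -9 -37 9
OVER     -37 -9 -37 9 -37
SUB      -37 -9 -37 46
MOD      -37 -9 -37
STORE 0  -37 -9
PUSH 6   -37 -9 6
PUSH 12  -37 -9 6 12
STORE 1  -37 -9 6
ROT      -9 6 -37
OVER     -9 6 -37 6

4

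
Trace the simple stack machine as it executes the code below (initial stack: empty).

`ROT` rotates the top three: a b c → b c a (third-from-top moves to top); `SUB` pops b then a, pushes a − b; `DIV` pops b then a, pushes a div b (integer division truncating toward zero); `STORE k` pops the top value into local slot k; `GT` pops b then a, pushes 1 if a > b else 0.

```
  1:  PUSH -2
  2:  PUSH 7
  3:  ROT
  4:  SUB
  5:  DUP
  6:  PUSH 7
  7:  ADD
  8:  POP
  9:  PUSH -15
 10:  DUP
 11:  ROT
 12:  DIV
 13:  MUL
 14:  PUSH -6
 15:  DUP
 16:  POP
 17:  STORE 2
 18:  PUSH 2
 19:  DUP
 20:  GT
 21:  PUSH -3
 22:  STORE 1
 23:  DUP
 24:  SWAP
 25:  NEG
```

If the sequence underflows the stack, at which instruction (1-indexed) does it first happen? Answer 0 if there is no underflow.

PUSH -2  [-2]
PUSH 7   [-2, 7]
ROT  — needs 3 operands, stack has 2 → underflow

3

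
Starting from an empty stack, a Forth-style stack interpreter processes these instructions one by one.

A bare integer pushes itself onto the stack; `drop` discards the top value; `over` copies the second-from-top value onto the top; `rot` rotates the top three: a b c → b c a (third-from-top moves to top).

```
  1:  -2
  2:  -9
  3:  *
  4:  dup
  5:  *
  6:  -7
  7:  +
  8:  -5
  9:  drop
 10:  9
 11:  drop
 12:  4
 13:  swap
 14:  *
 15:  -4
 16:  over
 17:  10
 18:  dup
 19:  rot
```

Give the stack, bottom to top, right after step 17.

-2   : [-2]
-9   : [-2, -9]
*    : [18]
dup  : [18, 18]
*    : [324]
-7   : [324, -7]
+    : [317]
-5   : [317, -5]
drop : [317]
9    : [317, 9]
drop : [317]
4    : [317, 4]
swap : [4, 317]
*    : [1268]
-4   : [1268, -4]
over : [1268, -4, 1268]
10   : [1268, -4, 1268, 10]

[1268, -4, 1268, 10]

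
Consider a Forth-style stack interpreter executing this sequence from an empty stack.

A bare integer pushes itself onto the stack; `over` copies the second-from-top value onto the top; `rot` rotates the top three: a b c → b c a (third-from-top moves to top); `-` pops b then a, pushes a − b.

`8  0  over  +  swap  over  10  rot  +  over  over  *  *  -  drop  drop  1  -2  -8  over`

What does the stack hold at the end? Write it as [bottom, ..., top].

[1, -2, -8, -2]

8    -> [8]
0    -> [8, 0]
over -> [8, 0, 8]
+    -> [8, 8]
swap -> [8, 8]
over -> [8, 8, 8]
10   -> [8, 8, 8, 10]
rot  -> [8, 8, 10, 8]
+    -> [8, 8, 18]
over -> [8, 8, 18, 8]
over -> [8, 8, 18, 8, 18]
*    -> [8, 8, 18, 144]
*    -> [8, 8, 2592]
-    -> [8, -2584]
drop -> [8]
drop -> []
1    -> [1]
-2   -> [1, -2]
-8   -> [1, -2, -8]
over -> [1, -2, -8, -2]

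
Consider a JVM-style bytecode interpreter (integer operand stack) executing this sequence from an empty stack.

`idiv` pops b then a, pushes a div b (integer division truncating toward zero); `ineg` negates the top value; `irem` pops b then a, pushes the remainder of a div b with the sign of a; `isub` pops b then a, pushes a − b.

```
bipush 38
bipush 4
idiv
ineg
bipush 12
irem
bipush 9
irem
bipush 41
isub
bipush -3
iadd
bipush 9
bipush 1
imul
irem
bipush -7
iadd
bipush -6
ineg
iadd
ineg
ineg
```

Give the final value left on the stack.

-9

bipush 38  [38]
bipush 4   [38, 4]
idiv       [9]
ineg       [-9]
bipush 12  [-9, 12]
irem       [-9]
bipush 9   [-9, 9]
irem       [0]
bipush 41  [0, 41]
isub       [-41]
bipush -3  [-41, -3]
iadd       [-44]
bipush 9   [-44, 9]
bipush 1   [-44, 9, 1]
imul       [-44, 9]
irem       [-8]
bipush -7  [-8, -7]
iadd       [-15]
bipush -6  [-15, -6]
ineg       [-15, 6]
iadd       [-9]
ineg       [9]
ineg       [-9]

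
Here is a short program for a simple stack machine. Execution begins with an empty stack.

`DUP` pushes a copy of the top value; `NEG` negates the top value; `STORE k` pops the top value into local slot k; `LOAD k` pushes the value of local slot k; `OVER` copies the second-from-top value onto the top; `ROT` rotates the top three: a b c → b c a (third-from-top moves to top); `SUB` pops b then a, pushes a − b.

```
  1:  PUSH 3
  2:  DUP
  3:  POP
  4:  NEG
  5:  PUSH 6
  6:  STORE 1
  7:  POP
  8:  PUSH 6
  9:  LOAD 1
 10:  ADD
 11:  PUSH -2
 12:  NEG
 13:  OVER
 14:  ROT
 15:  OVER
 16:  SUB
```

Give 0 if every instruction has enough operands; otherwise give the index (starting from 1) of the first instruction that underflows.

PUSH 3  → [3]
DUP     → [3, 3]
POP     → [3]
NEG     → [-3]
PUSH 6  → [-3, 6]
STORE 1 → [-3]
POP     → []
PUSH 6  → [6]
LOAD 1  → [6, 6]
ADD     → [12]
PUSH -2 → [12, -2]
NEG     → [12, 2]
OVER    → [12, 2, 12]
ROT     → [2, 12, 12]
OVER    → [2, 12, 12, 12]
SUB     → [2, 12, 0]

0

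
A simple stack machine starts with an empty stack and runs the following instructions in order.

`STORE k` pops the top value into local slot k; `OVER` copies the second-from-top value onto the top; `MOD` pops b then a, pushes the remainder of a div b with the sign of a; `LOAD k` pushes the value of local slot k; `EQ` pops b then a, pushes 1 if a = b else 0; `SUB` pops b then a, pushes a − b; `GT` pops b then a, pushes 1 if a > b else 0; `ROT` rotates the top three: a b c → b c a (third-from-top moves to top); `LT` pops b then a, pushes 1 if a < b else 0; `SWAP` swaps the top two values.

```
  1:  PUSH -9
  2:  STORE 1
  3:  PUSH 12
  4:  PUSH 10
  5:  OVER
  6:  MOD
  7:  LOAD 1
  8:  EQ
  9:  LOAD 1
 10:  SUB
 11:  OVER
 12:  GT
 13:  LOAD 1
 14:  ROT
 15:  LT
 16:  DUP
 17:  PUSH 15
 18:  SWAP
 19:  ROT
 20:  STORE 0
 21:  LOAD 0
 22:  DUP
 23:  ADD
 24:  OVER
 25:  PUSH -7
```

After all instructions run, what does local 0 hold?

PUSH -9 -> [-9]
STORE 1 -> []
PUSH 12 -> [12]
PUSH 10 -> [12, 10]
OVER    -> [12, 10, 12]
MOD     -> [12, 10]
LOAD 1  -> [12, 10, -9]
EQ      -> [12, 0]
LOAD 1  -> [12, 0, -9]
SUB     -> [12, 9]
OVER    -> [12, 9, 12]
GT      -> [12, 0]
LOAD 1  -> [12, 0, -9]
ROT     -> [0, -9, 12]
LT      -> [0, 1]
DUP     -> [0, 1, 1]
PUSH 15 -> [0, 1, 1, 15]
SWAP    -> [0, 1, 15, 1]
ROT     -> [0, 15, 1, 1]
STORE 0 -> [0, 15, 1]
LOAD 0  -> [0, 15, 1, 1]
DUP     -> [0, 15, 1, 1, 1]
ADD     -> [0, 15, 1, 2]
OVER    -> [0, 15, 1, 2, 1]
PUSH -7 -> [0, 15, 1, 2, 1, -7]

1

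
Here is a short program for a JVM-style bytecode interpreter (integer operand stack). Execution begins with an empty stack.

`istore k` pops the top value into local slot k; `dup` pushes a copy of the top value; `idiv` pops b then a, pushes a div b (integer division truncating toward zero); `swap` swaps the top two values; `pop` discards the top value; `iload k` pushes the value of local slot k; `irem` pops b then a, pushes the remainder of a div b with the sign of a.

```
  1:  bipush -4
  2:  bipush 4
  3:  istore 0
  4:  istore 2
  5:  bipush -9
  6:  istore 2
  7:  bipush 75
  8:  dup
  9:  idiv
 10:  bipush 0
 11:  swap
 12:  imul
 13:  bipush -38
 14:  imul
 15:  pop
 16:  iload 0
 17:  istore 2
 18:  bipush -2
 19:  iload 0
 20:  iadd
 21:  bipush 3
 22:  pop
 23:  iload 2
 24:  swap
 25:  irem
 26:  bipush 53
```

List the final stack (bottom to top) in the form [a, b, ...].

bipush -4  : [-4]
bipush 4   : [-4, 4]
istore 0   : [-4]
istore 2   : []
bipush -9  : [-9]
istore 2   : []
bipush 75  : [75]
dup        : [75, 75]
idiv       : [1]
bipush 0   : [1, 0]
swap       : [0, 1]
imul       : [0]
bipush -38 : [0, -38]
imul       : [0]
pop        : []
iload 0    : [4]
istore 2   : []
bipush -2  : [-2]
iload 0    : [-2, 4]
iadd       : [2]
bipush 3   : [2, 3]
pop        : [2]
iload 2    : [2, 4]
swap       : [4, 2]
irem       : [0]
bipush 53  : [0, 53]

[0, 53]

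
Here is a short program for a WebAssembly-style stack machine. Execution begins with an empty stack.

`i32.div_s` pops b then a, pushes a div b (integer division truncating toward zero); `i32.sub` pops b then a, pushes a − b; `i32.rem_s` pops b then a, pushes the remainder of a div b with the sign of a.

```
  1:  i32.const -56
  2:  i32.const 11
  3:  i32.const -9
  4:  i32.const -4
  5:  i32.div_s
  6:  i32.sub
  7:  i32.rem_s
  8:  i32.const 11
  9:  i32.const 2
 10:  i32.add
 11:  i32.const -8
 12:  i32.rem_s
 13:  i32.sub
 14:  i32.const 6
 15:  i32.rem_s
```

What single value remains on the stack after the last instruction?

i32.const -56 → -56
i32.const 11  → -56 11
i32.const -9  → -56 11 -9
i32.const -4  → -56 11 -9 -4
i32.div_s     → -56 11 2
i32.sub       → -56 9
i32.rem_s     → -2
i32.const 11  → -2 11
i32.const 2   → -2 11 2
i32.add       → -2 13
i32.const -8  → -2 13 -8
i32.rem_s     → -2 5
i32.sub       → -7
i32.const 6   → -7 6
i32.rem_s     → -1

-1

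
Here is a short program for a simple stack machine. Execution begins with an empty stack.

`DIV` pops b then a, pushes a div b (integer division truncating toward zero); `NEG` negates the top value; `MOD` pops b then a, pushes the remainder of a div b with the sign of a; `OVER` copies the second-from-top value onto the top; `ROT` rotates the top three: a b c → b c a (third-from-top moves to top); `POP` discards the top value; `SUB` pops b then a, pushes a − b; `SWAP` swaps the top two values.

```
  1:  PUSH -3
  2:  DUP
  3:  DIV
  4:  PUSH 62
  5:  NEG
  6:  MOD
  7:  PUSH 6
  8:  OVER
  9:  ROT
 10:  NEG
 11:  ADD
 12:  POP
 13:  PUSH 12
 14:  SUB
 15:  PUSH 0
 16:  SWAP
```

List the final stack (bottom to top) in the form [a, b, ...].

PUSH -3 -> [-3]
DUP     -> [-3, -3]
DIV     -> [1]
PUSH 62 -> [1, 62]
NEG     -> [1, -62]
MOD     -> [1]
PUSH 6  -> [1, 6]
OVER    -> [1, 6, 1]
ROT     -> [6, 1, 1]
NEG     -> [6, 1, -1]
ADD     -> [6, 0]
POP     -> [6]
PUSH 12 -> [6, 12]
SUB     -> [-6]
PUSH 0  -> [-6, 0]
SWAP    -> [0, -6]

[0, -6]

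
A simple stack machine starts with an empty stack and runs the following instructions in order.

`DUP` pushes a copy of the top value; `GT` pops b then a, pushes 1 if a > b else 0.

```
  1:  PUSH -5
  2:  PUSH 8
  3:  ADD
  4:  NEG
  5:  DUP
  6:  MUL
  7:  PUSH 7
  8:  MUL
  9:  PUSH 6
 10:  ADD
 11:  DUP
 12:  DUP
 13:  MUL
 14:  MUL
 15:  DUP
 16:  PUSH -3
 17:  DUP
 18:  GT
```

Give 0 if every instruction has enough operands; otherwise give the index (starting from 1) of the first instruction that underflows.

0

PUSH -5 : [-5]
PUSH 8  : [-5, 8]
ADD     : [3]
NEG     : [-3]
DUP     : [-3, -3]
MUL     : [9]
PUSH 7  : [9, 7]
MUL     : [63]
PUSH 6  : [63, 6]
ADD     : [69]
DUP     : [69, 69]
DUP     : [69, 69, 69]
MUL     : [69, 4761]
MUL     : [328509]
DUP     : [328509, 328509]
PUSH -3 : [328509, 328509, -3]
DUP     : [328509, 328509, -3, -3]
GT      : [328509, 328509, 0]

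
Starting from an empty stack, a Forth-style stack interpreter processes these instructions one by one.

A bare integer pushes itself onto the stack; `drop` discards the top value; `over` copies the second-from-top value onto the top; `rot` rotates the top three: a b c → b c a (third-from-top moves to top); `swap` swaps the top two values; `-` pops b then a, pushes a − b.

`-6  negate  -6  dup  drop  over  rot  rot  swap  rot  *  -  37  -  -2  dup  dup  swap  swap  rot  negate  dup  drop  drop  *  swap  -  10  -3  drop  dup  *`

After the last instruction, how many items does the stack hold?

2

-6     -> -6
negate -> 6
-6     -> 6 -6
dup    -> 6 -6 -6
drop   -> 6 -6
over   -> 6 -6 6
rot    -> -6 6 6
rot    -> 6 6 -6
swap   -> 6 -6 6
rot    -> -6 6 6
*      -> -6 36
-      -> -42
37     -> -42 37
-      -> -79
-2     -> -79 -2
dup    -> -79 -2 -2
dup    -> -79 -2 -2 -2
swap   -> -79 -2 -2 -2
swap   -> -79 -2 -2 -2
rot    -> -79 -2 -2 -2
negate -> -79 -2 -2 2
dup    -> -79 -2 -2 2 2
drop   -> -79 -2 -2 2
drop   -> -79 -2 -2
*      -> -79 4
swap   -> 4 -79
-      -> 83
10     -> 83 10
-3     -> 83 10 -3
drop   -> 83 10
dup    -> 83 10 10
*      -> 83 100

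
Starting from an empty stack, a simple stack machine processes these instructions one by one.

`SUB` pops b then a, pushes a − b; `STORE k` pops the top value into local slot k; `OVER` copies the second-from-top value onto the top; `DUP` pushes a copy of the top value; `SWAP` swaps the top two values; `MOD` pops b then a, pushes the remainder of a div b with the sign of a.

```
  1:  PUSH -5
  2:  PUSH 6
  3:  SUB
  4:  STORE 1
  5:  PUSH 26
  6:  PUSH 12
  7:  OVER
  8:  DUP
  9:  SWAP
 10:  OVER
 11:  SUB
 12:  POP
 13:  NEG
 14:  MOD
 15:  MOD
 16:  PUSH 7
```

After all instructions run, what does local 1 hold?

-11

PUSH -5 -> [-5]
PUSH 6  -> [-5, 6]
SUB     -> [-11]
STORE 1 -> []
PUSH 26 -> [26]
PUSH 12 -> [26, 12]
OVER    -> [26, 12, 26]
DUP     -> [26, 12, 26, 26]
SWAP    -> [26, 12, 26, 26]
OVER    -> [26, 12, 26, 26, 26]
SUB     -> [26, 12, 26, 0]
POP     -> [26, 12, 26]
NEG     -> [26, 12, -26]
MOD     -> [26, 12]
MOD     -> [2]
PUSH 7  -> [2, 7]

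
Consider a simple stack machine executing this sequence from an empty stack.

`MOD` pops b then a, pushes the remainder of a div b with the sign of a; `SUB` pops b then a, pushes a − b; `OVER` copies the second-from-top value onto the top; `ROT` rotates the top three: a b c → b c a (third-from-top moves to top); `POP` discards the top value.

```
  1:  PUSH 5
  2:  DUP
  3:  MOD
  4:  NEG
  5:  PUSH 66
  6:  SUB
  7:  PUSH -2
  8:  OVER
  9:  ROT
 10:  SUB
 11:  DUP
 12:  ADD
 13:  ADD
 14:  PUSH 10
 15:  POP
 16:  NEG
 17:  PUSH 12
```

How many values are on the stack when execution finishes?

PUSH 5  -> [5]
DUP     -> [5, 5]
MOD     -> [0]
NEG     -> [0]
PUSH 66 -> [0, 66]
SUB     -> [-66]
PUSH -2 -> [-66, -2]
OVER    -> [-66, -2, -66]
ROT     -> [-2, -66, -66]
SUB     -> [-2, 0]
DUP     -> [-2, 0, 0]
ADD     -> [-2, 0]
ADD     -> [-2]
PUSH 10 -> [-2, 10]
POP     -> [-2]
NEG     -> [2]
PUSH 12 -> [2, 12]

2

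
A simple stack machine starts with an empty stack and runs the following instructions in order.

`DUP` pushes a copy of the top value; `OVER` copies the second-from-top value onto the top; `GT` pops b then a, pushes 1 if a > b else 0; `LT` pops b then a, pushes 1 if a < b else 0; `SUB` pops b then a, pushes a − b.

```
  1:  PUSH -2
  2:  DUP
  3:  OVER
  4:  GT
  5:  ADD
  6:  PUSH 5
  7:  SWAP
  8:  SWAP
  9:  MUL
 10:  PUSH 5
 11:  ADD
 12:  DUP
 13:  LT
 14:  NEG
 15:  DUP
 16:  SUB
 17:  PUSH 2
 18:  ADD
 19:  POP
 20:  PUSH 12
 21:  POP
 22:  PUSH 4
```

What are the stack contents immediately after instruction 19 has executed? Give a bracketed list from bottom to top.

PUSH -2 : -2
DUP     : -2 -2
OVER    : -2 -2 -2
GT      : -2 0
ADD     : -2
PUSH 5  : -2 5
SWAP    : 5 -2
SWAP    : -2 5
MUL     : -10
PUSH 5  : -10 5
ADD     : -5
DUP     : -5 -5
LT      : 0
NEG     : 0
DUP     : 0 0
SUB     : 0
PUSH 2  : 0 2
ADD     : 2
POP     : (empty)

[]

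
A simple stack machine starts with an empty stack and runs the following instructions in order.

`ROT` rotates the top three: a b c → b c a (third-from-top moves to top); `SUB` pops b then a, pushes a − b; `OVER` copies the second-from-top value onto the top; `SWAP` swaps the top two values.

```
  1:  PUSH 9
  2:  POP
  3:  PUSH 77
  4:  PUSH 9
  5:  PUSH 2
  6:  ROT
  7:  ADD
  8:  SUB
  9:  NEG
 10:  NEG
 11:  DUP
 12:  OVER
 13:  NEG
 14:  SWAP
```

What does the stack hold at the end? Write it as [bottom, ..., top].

PUSH 9   [9]
POP      []
PUSH 77  [77]
PUSH 9   [77, 9]
PUSH 2   [77, 9, 2]
ROT      [9, 2, 77]
ADD      [9, 79]
SUB      [-70]
NEG      [70]
NEG      [-70]
DUP      [-70, -70]
OVER     [-70, -70, -70]
NEG      [-70, -70, 70]
SWAP     [-70, 70, -70]

[-70, 70, -70]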